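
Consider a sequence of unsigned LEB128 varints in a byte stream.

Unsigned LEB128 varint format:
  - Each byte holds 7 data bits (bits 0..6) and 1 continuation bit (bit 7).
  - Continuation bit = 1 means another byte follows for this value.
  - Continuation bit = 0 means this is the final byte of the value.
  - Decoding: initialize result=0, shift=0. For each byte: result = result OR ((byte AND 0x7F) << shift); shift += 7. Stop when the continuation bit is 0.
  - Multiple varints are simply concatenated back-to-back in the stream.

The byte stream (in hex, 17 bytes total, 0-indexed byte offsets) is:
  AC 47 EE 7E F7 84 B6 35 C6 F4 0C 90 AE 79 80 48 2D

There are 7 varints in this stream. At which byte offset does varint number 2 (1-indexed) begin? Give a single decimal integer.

Answer: 2

Derivation:
  byte[0]=0xAC cont=1 payload=0x2C=44: acc |= 44<<0 -> acc=44 shift=7
  byte[1]=0x47 cont=0 payload=0x47=71: acc |= 71<<7 -> acc=9132 shift=14 [end]
Varint 1: bytes[0:2] = AC 47 -> value 9132 (2 byte(s))
  byte[2]=0xEE cont=1 payload=0x6E=110: acc |= 110<<0 -> acc=110 shift=7
  byte[3]=0x7E cont=0 payload=0x7E=126: acc |= 126<<7 -> acc=16238 shift=14 [end]
Varint 2: bytes[2:4] = EE 7E -> value 16238 (2 byte(s))
  byte[4]=0xF7 cont=1 payload=0x77=119: acc |= 119<<0 -> acc=119 shift=7
  byte[5]=0x84 cont=1 payload=0x04=4: acc |= 4<<7 -> acc=631 shift=14
  byte[6]=0xB6 cont=1 payload=0x36=54: acc |= 54<<14 -> acc=885367 shift=21
  byte[7]=0x35 cont=0 payload=0x35=53: acc |= 53<<21 -> acc=112034423 shift=28 [end]
Varint 3: bytes[4:8] = F7 84 B6 35 -> value 112034423 (4 byte(s))
  byte[8]=0xC6 cont=1 payload=0x46=70: acc |= 70<<0 -> acc=70 shift=7
  byte[9]=0xF4 cont=1 payload=0x74=116: acc |= 116<<7 -> acc=14918 shift=14
  byte[10]=0x0C cont=0 payload=0x0C=12: acc |= 12<<14 -> acc=211526 shift=21 [end]
Varint 4: bytes[8:11] = C6 F4 0C -> value 211526 (3 byte(s))
  byte[11]=0x90 cont=1 payload=0x10=16: acc |= 16<<0 -> acc=16 shift=7
  byte[12]=0xAE cont=1 payload=0x2E=46: acc |= 46<<7 -> acc=5904 shift=14
  byte[13]=0x79 cont=0 payload=0x79=121: acc |= 121<<14 -> acc=1988368 shift=21 [end]
Varint 5: bytes[11:14] = 90 AE 79 -> value 1988368 (3 byte(s))
  byte[14]=0x80 cont=1 payload=0x00=0: acc |= 0<<0 -> acc=0 shift=7
  byte[15]=0x48 cont=0 payload=0x48=72: acc |= 72<<7 -> acc=9216 shift=14 [end]
Varint 6: bytes[14:16] = 80 48 -> value 9216 (2 byte(s))
  byte[16]=0x2D cont=0 payload=0x2D=45: acc |= 45<<0 -> acc=45 shift=7 [end]
Varint 7: bytes[16:17] = 2D -> value 45 (1 byte(s))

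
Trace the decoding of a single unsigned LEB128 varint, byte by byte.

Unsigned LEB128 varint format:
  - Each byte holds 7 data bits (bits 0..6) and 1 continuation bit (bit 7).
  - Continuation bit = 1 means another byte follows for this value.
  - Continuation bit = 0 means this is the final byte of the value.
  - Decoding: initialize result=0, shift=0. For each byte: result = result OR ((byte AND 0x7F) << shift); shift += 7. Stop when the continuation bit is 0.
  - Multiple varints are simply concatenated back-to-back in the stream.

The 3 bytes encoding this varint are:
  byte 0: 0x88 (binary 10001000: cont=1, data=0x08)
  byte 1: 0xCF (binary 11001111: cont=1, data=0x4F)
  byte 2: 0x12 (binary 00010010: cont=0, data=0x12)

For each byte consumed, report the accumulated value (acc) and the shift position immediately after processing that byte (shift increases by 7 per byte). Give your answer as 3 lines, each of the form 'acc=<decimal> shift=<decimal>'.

byte 0=0x88: payload=0x08=8, contrib = 8<<0 = 8; acc -> 8, shift -> 7
byte 1=0xCF: payload=0x4F=79, contrib = 79<<7 = 10112; acc -> 10120, shift -> 14
byte 2=0x12: payload=0x12=18, contrib = 18<<14 = 294912; acc -> 305032, shift -> 21

Answer: acc=8 shift=7
acc=10120 shift=14
acc=305032 shift=21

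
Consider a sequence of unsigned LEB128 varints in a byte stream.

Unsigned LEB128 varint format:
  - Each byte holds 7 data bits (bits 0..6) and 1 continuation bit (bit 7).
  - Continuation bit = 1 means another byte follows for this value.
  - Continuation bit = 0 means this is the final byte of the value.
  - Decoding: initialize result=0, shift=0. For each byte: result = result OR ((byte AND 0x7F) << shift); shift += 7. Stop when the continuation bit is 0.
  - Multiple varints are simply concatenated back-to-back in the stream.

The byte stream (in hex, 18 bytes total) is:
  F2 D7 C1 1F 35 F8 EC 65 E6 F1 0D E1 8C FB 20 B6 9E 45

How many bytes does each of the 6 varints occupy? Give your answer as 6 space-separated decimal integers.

Answer: 4 1 3 3 4 3

Derivation:
  byte[0]=0xF2 cont=1 payload=0x72=114: acc |= 114<<0 -> acc=114 shift=7
  byte[1]=0xD7 cont=1 payload=0x57=87: acc |= 87<<7 -> acc=11250 shift=14
  byte[2]=0xC1 cont=1 payload=0x41=65: acc |= 65<<14 -> acc=1076210 shift=21
  byte[3]=0x1F cont=0 payload=0x1F=31: acc |= 31<<21 -> acc=66087922 shift=28 [end]
Varint 1: bytes[0:4] = F2 D7 C1 1F -> value 66087922 (4 byte(s))
  byte[4]=0x35 cont=0 payload=0x35=53: acc |= 53<<0 -> acc=53 shift=7 [end]
Varint 2: bytes[4:5] = 35 -> value 53 (1 byte(s))
  byte[5]=0xF8 cont=1 payload=0x78=120: acc |= 120<<0 -> acc=120 shift=7
  byte[6]=0xEC cont=1 payload=0x6C=108: acc |= 108<<7 -> acc=13944 shift=14
  byte[7]=0x65 cont=0 payload=0x65=101: acc |= 101<<14 -> acc=1668728 shift=21 [end]
Varint 3: bytes[5:8] = F8 EC 65 -> value 1668728 (3 byte(s))
  byte[8]=0xE6 cont=1 payload=0x66=102: acc |= 102<<0 -> acc=102 shift=7
  byte[9]=0xF1 cont=1 payload=0x71=113: acc |= 113<<7 -> acc=14566 shift=14
  byte[10]=0x0D cont=0 payload=0x0D=13: acc |= 13<<14 -> acc=227558 shift=21 [end]
Varint 4: bytes[8:11] = E6 F1 0D -> value 227558 (3 byte(s))
  byte[11]=0xE1 cont=1 payload=0x61=97: acc |= 97<<0 -> acc=97 shift=7
  byte[12]=0x8C cont=1 payload=0x0C=12: acc |= 12<<7 -> acc=1633 shift=14
  byte[13]=0xFB cont=1 payload=0x7B=123: acc |= 123<<14 -> acc=2016865 shift=21
  byte[14]=0x20 cont=0 payload=0x20=32: acc |= 32<<21 -> acc=69125729 shift=28 [end]
Varint 5: bytes[11:15] = E1 8C FB 20 -> value 69125729 (4 byte(s))
  byte[15]=0xB6 cont=1 payload=0x36=54: acc |= 54<<0 -> acc=54 shift=7
  byte[16]=0x9E cont=1 payload=0x1E=30: acc |= 30<<7 -> acc=3894 shift=14
  byte[17]=0x45 cont=0 payload=0x45=69: acc |= 69<<14 -> acc=1134390 shift=21 [end]
Varint 6: bytes[15:18] = B6 9E 45 -> value 1134390 (3 byte(s))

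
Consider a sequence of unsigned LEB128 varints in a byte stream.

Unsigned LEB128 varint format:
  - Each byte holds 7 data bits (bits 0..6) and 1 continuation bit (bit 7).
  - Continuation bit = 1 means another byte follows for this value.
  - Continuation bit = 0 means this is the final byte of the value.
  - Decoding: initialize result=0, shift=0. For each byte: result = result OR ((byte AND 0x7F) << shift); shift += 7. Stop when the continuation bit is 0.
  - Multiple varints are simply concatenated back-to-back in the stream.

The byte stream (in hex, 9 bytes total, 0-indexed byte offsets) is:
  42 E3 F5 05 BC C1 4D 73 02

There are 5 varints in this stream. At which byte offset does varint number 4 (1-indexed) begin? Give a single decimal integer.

  byte[0]=0x42 cont=0 payload=0x42=66: acc |= 66<<0 -> acc=66 shift=7 [end]
Varint 1: bytes[0:1] = 42 -> value 66 (1 byte(s))
  byte[1]=0xE3 cont=1 payload=0x63=99: acc |= 99<<0 -> acc=99 shift=7
  byte[2]=0xF5 cont=1 payload=0x75=117: acc |= 117<<7 -> acc=15075 shift=14
  byte[3]=0x05 cont=0 payload=0x05=5: acc |= 5<<14 -> acc=96995 shift=21 [end]
Varint 2: bytes[1:4] = E3 F5 05 -> value 96995 (3 byte(s))
  byte[4]=0xBC cont=1 payload=0x3C=60: acc |= 60<<0 -> acc=60 shift=7
  byte[5]=0xC1 cont=1 payload=0x41=65: acc |= 65<<7 -> acc=8380 shift=14
  byte[6]=0x4D cont=0 payload=0x4D=77: acc |= 77<<14 -> acc=1269948 shift=21 [end]
Varint 3: bytes[4:7] = BC C1 4D -> value 1269948 (3 byte(s))
  byte[7]=0x73 cont=0 payload=0x73=115: acc |= 115<<0 -> acc=115 shift=7 [end]
Varint 4: bytes[7:8] = 73 -> value 115 (1 byte(s))
  byte[8]=0x02 cont=0 payload=0x02=2: acc |= 2<<0 -> acc=2 shift=7 [end]
Varint 5: bytes[8:9] = 02 -> value 2 (1 byte(s))

Answer: 7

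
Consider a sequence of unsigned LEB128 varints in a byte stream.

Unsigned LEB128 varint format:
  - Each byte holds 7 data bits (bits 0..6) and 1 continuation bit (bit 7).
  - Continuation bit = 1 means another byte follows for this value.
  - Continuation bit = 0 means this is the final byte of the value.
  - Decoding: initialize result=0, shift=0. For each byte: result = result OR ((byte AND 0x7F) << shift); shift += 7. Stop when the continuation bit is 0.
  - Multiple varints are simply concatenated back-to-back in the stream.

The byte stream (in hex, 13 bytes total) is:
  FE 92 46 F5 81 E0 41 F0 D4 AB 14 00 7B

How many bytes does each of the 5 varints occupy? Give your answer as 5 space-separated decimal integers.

Answer: 3 4 4 1 1

Derivation:
  byte[0]=0xFE cont=1 payload=0x7E=126: acc |= 126<<0 -> acc=126 shift=7
  byte[1]=0x92 cont=1 payload=0x12=18: acc |= 18<<7 -> acc=2430 shift=14
  byte[2]=0x46 cont=0 payload=0x46=70: acc |= 70<<14 -> acc=1149310 shift=21 [end]
Varint 1: bytes[0:3] = FE 92 46 -> value 1149310 (3 byte(s))
  byte[3]=0xF5 cont=1 payload=0x75=117: acc |= 117<<0 -> acc=117 shift=7
  byte[4]=0x81 cont=1 payload=0x01=1: acc |= 1<<7 -> acc=245 shift=14
  byte[5]=0xE0 cont=1 payload=0x60=96: acc |= 96<<14 -> acc=1573109 shift=21
  byte[6]=0x41 cont=0 payload=0x41=65: acc |= 65<<21 -> acc=137887989 shift=28 [end]
Varint 2: bytes[3:7] = F5 81 E0 41 -> value 137887989 (4 byte(s))
  byte[7]=0xF0 cont=1 payload=0x70=112: acc |= 112<<0 -> acc=112 shift=7
  byte[8]=0xD4 cont=1 payload=0x54=84: acc |= 84<<7 -> acc=10864 shift=14
  byte[9]=0xAB cont=1 payload=0x2B=43: acc |= 43<<14 -> acc=715376 shift=21
  byte[10]=0x14 cont=0 payload=0x14=20: acc |= 20<<21 -> acc=42658416 shift=28 [end]
Varint 3: bytes[7:11] = F0 D4 AB 14 -> value 42658416 (4 byte(s))
  byte[11]=0x00 cont=0 payload=0x00=0: acc |= 0<<0 -> acc=0 shift=7 [end]
Varint 4: bytes[11:12] = 00 -> value 0 (1 byte(s))
  byte[12]=0x7B cont=0 payload=0x7B=123: acc |= 123<<0 -> acc=123 shift=7 [end]
Varint 5: bytes[12:13] = 7B -> value 123 (1 byte(s))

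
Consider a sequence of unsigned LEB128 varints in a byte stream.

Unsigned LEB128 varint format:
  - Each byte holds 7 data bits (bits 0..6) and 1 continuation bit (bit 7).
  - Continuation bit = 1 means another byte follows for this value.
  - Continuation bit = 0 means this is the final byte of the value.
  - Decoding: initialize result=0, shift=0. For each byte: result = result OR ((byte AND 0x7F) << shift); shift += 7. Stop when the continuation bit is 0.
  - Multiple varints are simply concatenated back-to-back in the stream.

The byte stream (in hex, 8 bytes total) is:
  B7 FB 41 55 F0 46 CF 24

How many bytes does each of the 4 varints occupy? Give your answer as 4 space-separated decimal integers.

Answer: 3 1 2 2

Derivation:
  byte[0]=0xB7 cont=1 payload=0x37=55: acc |= 55<<0 -> acc=55 shift=7
  byte[1]=0xFB cont=1 payload=0x7B=123: acc |= 123<<7 -> acc=15799 shift=14
  byte[2]=0x41 cont=0 payload=0x41=65: acc |= 65<<14 -> acc=1080759 shift=21 [end]
Varint 1: bytes[0:3] = B7 FB 41 -> value 1080759 (3 byte(s))
  byte[3]=0x55 cont=0 payload=0x55=85: acc |= 85<<0 -> acc=85 shift=7 [end]
Varint 2: bytes[3:4] = 55 -> value 85 (1 byte(s))
  byte[4]=0xF0 cont=1 payload=0x70=112: acc |= 112<<0 -> acc=112 shift=7
  byte[5]=0x46 cont=0 payload=0x46=70: acc |= 70<<7 -> acc=9072 shift=14 [end]
Varint 3: bytes[4:6] = F0 46 -> value 9072 (2 byte(s))
  byte[6]=0xCF cont=1 payload=0x4F=79: acc |= 79<<0 -> acc=79 shift=7
  byte[7]=0x24 cont=0 payload=0x24=36: acc |= 36<<7 -> acc=4687 shift=14 [end]
Varint 4: bytes[6:8] = CF 24 -> value 4687 (2 byte(s))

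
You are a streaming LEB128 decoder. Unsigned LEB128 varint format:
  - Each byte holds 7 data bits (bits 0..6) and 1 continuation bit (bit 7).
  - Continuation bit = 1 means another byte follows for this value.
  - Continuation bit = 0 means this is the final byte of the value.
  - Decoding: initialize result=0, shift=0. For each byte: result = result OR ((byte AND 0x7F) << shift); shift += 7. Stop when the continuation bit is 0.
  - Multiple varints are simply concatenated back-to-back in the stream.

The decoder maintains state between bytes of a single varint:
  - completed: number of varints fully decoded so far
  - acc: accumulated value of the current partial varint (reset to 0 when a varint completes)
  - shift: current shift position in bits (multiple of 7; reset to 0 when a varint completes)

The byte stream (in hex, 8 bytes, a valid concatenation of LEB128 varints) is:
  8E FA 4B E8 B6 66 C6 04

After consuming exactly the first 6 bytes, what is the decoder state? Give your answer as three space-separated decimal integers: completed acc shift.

Answer: 2 0 0

Derivation:
byte[0]=0x8E cont=1 payload=0x0E: acc |= 14<<0 -> completed=0 acc=14 shift=7
byte[1]=0xFA cont=1 payload=0x7A: acc |= 122<<7 -> completed=0 acc=15630 shift=14
byte[2]=0x4B cont=0 payload=0x4B: varint #1 complete (value=1244430); reset -> completed=1 acc=0 shift=0
byte[3]=0xE8 cont=1 payload=0x68: acc |= 104<<0 -> completed=1 acc=104 shift=7
byte[4]=0xB6 cont=1 payload=0x36: acc |= 54<<7 -> completed=1 acc=7016 shift=14
byte[5]=0x66 cont=0 payload=0x66: varint #2 complete (value=1678184); reset -> completed=2 acc=0 shift=0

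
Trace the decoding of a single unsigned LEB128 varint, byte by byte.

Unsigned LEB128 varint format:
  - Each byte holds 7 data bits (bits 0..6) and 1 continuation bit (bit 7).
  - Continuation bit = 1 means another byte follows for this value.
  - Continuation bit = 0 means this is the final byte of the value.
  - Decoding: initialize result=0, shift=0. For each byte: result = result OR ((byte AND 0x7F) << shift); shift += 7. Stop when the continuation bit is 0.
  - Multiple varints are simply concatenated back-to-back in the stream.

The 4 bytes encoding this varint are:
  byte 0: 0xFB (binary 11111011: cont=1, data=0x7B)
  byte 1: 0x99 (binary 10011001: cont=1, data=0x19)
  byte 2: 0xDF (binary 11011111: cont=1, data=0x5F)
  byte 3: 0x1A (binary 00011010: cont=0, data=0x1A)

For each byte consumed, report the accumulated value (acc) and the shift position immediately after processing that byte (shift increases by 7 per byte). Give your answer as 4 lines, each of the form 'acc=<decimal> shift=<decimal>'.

byte 0=0xFB: payload=0x7B=123, contrib = 123<<0 = 123; acc -> 123, shift -> 7
byte 1=0x99: payload=0x19=25, contrib = 25<<7 = 3200; acc -> 3323, shift -> 14
byte 2=0xDF: payload=0x5F=95, contrib = 95<<14 = 1556480; acc -> 1559803, shift -> 21
byte 3=0x1A: payload=0x1A=26, contrib = 26<<21 = 54525952; acc -> 56085755, shift -> 28

Answer: acc=123 shift=7
acc=3323 shift=14
acc=1559803 shift=21
acc=56085755 shift=28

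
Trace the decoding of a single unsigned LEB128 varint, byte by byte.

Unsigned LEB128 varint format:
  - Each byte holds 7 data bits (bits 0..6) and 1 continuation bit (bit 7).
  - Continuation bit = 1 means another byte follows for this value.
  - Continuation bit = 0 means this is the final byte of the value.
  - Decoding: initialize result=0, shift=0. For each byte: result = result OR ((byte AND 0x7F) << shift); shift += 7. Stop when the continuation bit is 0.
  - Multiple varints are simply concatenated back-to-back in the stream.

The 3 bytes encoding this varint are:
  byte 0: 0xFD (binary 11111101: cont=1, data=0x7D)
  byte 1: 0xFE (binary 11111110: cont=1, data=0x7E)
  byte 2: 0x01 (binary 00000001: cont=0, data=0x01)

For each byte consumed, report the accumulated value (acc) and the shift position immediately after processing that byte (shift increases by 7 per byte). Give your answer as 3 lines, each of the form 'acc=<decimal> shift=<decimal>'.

byte 0=0xFD: payload=0x7D=125, contrib = 125<<0 = 125; acc -> 125, shift -> 7
byte 1=0xFE: payload=0x7E=126, contrib = 126<<7 = 16128; acc -> 16253, shift -> 14
byte 2=0x01: payload=0x01=1, contrib = 1<<14 = 16384; acc -> 32637, shift -> 21

Answer: acc=125 shift=7
acc=16253 shift=14
acc=32637 shift=21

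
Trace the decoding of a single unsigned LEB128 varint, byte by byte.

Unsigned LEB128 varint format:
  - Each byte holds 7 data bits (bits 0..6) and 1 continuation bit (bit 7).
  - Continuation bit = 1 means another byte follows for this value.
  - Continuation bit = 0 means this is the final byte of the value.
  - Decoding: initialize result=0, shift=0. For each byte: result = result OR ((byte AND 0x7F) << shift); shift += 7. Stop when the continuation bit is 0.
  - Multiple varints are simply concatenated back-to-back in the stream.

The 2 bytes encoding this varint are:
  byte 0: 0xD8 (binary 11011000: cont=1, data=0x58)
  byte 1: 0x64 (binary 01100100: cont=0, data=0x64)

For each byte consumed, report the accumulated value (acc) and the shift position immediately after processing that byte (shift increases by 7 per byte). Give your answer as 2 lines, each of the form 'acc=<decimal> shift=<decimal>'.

Answer: acc=88 shift=7
acc=12888 shift=14

Derivation:
byte 0=0xD8: payload=0x58=88, contrib = 88<<0 = 88; acc -> 88, shift -> 7
byte 1=0x64: payload=0x64=100, contrib = 100<<7 = 12800; acc -> 12888, shift -> 14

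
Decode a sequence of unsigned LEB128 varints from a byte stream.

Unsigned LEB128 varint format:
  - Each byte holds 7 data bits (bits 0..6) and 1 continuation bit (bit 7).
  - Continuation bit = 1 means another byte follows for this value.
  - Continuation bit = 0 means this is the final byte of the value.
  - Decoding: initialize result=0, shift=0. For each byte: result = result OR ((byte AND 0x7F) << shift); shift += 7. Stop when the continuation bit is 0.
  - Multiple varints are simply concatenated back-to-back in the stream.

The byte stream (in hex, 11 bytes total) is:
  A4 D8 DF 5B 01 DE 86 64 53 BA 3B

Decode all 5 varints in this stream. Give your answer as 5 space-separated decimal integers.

Answer: 192408612 1 1639262 83 7610

Derivation:
  byte[0]=0xA4 cont=1 payload=0x24=36: acc |= 36<<0 -> acc=36 shift=7
  byte[1]=0xD8 cont=1 payload=0x58=88: acc |= 88<<7 -> acc=11300 shift=14
  byte[2]=0xDF cont=1 payload=0x5F=95: acc |= 95<<14 -> acc=1567780 shift=21
  byte[3]=0x5B cont=0 payload=0x5B=91: acc |= 91<<21 -> acc=192408612 shift=28 [end]
Varint 1: bytes[0:4] = A4 D8 DF 5B -> value 192408612 (4 byte(s))
  byte[4]=0x01 cont=0 payload=0x01=1: acc |= 1<<0 -> acc=1 shift=7 [end]
Varint 2: bytes[4:5] = 01 -> value 1 (1 byte(s))
  byte[5]=0xDE cont=1 payload=0x5E=94: acc |= 94<<0 -> acc=94 shift=7
  byte[6]=0x86 cont=1 payload=0x06=6: acc |= 6<<7 -> acc=862 shift=14
  byte[7]=0x64 cont=0 payload=0x64=100: acc |= 100<<14 -> acc=1639262 shift=21 [end]
Varint 3: bytes[5:8] = DE 86 64 -> value 1639262 (3 byte(s))
  byte[8]=0x53 cont=0 payload=0x53=83: acc |= 83<<0 -> acc=83 shift=7 [end]
Varint 4: bytes[8:9] = 53 -> value 83 (1 byte(s))
  byte[9]=0xBA cont=1 payload=0x3A=58: acc |= 58<<0 -> acc=58 shift=7
  byte[10]=0x3B cont=0 payload=0x3B=59: acc |= 59<<7 -> acc=7610 shift=14 [end]
Varint 5: bytes[9:11] = BA 3B -> value 7610 (2 byte(s))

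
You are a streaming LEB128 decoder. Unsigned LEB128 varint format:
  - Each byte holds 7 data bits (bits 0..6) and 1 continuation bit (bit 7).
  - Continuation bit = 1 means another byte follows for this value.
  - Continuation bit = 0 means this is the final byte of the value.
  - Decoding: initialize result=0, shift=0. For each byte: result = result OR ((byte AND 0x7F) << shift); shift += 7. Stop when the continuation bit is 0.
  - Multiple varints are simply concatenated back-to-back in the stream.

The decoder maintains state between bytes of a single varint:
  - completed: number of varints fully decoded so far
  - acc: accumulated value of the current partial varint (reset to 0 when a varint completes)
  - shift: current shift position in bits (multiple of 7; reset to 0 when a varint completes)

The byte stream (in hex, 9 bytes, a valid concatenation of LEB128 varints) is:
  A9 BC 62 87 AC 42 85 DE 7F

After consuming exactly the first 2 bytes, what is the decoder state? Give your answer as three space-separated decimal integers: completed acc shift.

byte[0]=0xA9 cont=1 payload=0x29: acc |= 41<<0 -> completed=0 acc=41 shift=7
byte[1]=0xBC cont=1 payload=0x3C: acc |= 60<<7 -> completed=0 acc=7721 shift=14

Answer: 0 7721 14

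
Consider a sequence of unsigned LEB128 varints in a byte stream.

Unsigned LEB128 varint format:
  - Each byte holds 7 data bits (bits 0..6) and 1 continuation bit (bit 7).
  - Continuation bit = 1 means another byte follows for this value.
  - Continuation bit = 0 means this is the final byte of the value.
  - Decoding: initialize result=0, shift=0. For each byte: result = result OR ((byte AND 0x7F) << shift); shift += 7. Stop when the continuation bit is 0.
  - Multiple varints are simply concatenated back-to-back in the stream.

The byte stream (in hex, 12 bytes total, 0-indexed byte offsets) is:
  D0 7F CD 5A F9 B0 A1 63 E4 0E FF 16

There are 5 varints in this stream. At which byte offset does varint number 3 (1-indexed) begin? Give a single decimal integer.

Answer: 4

Derivation:
  byte[0]=0xD0 cont=1 payload=0x50=80: acc |= 80<<0 -> acc=80 shift=7
  byte[1]=0x7F cont=0 payload=0x7F=127: acc |= 127<<7 -> acc=16336 shift=14 [end]
Varint 1: bytes[0:2] = D0 7F -> value 16336 (2 byte(s))
  byte[2]=0xCD cont=1 payload=0x4D=77: acc |= 77<<0 -> acc=77 shift=7
  byte[3]=0x5A cont=0 payload=0x5A=90: acc |= 90<<7 -> acc=11597 shift=14 [end]
Varint 2: bytes[2:4] = CD 5A -> value 11597 (2 byte(s))
  byte[4]=0xF9 cont=1 payload=0x79=121: acc |= 121<<0 -> acc=121 shift=7
  byte[5]=0xB0 cont=1 payload=0x30=48: acc |= 48<<7 -> acc=6265 shift=14
  byte[6]=0xA1 cont=1 payload=0x21=33: acc |= 33<<14 -> acc=546937 shift=21
  byte[7]=0x63 cont=0 payload=0x63=99: acc |= 99<<21 -> acc=208164985 shift=28 [end]
Varint 3: bytes[4:8] = F9 B0 A1 63 -> value 208164985 (4 byte(s))
  byte[8]=0xE4 cont=1 payload=0x64=100: acc |= 100<<0 -> acc=100 shift=7
  byte[9]=0x0E cont=0 payload=0x0E=14: acc |= 14<<7 -> acc=1892 shift=14 [end]
Varint 4: bytes[8:10] = E4 0E -> value 1892 (2 byte(s))
  byte[10]=0xFF cont=1 payload=0x7F=127: acc |= 127<<0 -> acc=127 shift=7
  byte[11]=0x16 cont=0 payload=0x16=22: acc |= 22<<7 -> acc=2943 shift=14 [end]
Varint 5: bytes[10:12] = FF 16 -> value 2943 (2 byte(s))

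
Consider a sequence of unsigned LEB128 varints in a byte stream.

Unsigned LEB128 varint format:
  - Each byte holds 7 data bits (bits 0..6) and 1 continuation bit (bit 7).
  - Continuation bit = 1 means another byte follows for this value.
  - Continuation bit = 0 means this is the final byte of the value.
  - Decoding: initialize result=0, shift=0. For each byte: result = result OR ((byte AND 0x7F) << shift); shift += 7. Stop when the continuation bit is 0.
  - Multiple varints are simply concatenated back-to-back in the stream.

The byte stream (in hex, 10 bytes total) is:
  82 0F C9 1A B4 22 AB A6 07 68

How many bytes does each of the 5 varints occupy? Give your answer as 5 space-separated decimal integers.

Answer: 2 2 2 3 1

Derivation:
  byte[0]=0x82 cont=1 payload=0x02=2: acc |= 2<<0 -> acc=2 shift=7
  byte[1]=0x0F cont=0 payload=0x0F=15: acc |= 15<<7 -> acc=1922 shift=14 [end]
Varint 1: bytes[0:2] = 82 0F -> value 1922 (2 byte(s))
  byte[2]=0xC9 cont=1 payload=0x49=73: acc |= 73<<0 -> acc=73 shift=7
  byte[3]=0x1A cont=0 payload=0x1A=26: acc |= 26<<7 -> acc=3401 shift=14 [end]
Varint 2: bytes[2:4] = C9 1A -> value 3401 (2 byte(s))
  byte[4]=0xB4 cont=1 payload=0x34=52: acc |= 52<<0 -> acc=52 shift=7
  byte[5]=0x22 cont=0 payload=0x22=34: acc |= 34<<7 -> acc=4404 shift=14 [end]
Varint 3: bytes[4:6] = B4 22 -> value 4404 (2 byte(s))
  byte[6]=0xAB cont=1 payload=0x2B=43: acc |= 43<<0 -> acc=43 shift=7
  byte[7]=0xA6 cont=1 payload=0x26=38: acc |= 38<<7 -> acc=4907 shift=14
  byte[8]=0x07 cont=0 payload=0x07=7: acc |= 7<<14 -> acc=119595 shift=21 [end]
Varint 4: bytes[6:9] = AB A6 07 -> value 119595 (3 byte(s))
  byte[9]=0x68 cont=0 payload=0x68=104: acc |= 104<<0 -> acc=104 shift=7 [end]
Varint 5: bytes[9:10] = 68 -> value 104 (1 byte(s))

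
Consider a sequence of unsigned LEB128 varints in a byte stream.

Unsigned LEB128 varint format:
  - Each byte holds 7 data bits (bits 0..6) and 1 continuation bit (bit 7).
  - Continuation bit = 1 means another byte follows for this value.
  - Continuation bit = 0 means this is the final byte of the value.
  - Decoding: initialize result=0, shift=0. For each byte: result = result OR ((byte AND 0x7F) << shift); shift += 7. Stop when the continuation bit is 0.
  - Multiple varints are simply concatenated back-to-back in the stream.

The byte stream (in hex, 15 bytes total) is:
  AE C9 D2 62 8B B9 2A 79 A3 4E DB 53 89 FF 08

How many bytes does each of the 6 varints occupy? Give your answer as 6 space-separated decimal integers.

  byte[0]=0xAE cont=1 payload=0x2E=46: acc |= 46<<0 -> acc=46 shift=7
  byte[1]=0xC9 cont=1 payload=0x49=73: acc |= 73<<7 -> acc=9390 shift=14
  byte[2]=0xD2 cont=1 payload=0x52=82: acc |= 82<<14 -> acc=1352878 shift=21
  byte[3]=0x62 cont=0 payload=0x62=98: acc |= 98<<21 -> acc=206873774 shift=28 [end]
Varint 1: bytes[0:4] = AE C9 D2 62 -> value 206873774 (4 byte(s))
  byte[4]=0x8B cont=1 payload=0x0B=11: acc |= 11<<0 -> acc=11 shift=7
  byte[5]=0xB9 cont=1 payload=0x39=57: acc |= 57<<7 -> acc=7307 shift=14
  byte[6]=0x2A cont=0 payload=0x2A=42: acc |= 42<<14 -> acc=695435 shift=21 [end]
Varint 2: bytes[4:7] = 8B B9 2A -> value 695435 (3 byte(s))
  byte[7]=0x79 cont=0 payload=0x79=121: acc |= 121<<0 -> acc=121 shift=7 [end]
Varint 3: bytes[7:8] = 79 -> value 121 (1 byte(s))
  byte[8]=0xA3 cont=1 payload=0x23=35: acc |= 35<<0 -> acc=35 shift=7
  byte[9]=0x4E cont=0 payload=0x4E=78: acc |= 78<<7 -> acc=10019 shift=14 [end]
Varint 4: bytes[8:10] = A3 4E -> value 10019 (2 byte(s))
  byte[10]=0xDB cont=1 payload=0x5B=91: acc |= 91<<0 -> acc=91 shift=7
  byte[11]=0x53 cont=0 payload=0x53=83: acc |= 83<<7 -> acc=10715 shift=14 [end]
Varint 5: bytes[10:12] = DB 53 -> value 10715 (2 byte(s))
  byte[12]=0x89 cont=1 payload=0x09=9: acc |= 9<<0 -> acc=9 shift=7
  byte[13]=0xFF cont=1 payload=0x7F=127: acc |= 127<<7 -> acc=16265 shift=14
  byte[14]=0x08 cont=0 payload=0x08=8: acc |= 8<<14 -> acc=147337 shift=21 [end]
Varint 6: bytes[12:15] = 89 FF 08 -> value 147337 (3 byte(s))

Answer: 4 3 1 2 2 3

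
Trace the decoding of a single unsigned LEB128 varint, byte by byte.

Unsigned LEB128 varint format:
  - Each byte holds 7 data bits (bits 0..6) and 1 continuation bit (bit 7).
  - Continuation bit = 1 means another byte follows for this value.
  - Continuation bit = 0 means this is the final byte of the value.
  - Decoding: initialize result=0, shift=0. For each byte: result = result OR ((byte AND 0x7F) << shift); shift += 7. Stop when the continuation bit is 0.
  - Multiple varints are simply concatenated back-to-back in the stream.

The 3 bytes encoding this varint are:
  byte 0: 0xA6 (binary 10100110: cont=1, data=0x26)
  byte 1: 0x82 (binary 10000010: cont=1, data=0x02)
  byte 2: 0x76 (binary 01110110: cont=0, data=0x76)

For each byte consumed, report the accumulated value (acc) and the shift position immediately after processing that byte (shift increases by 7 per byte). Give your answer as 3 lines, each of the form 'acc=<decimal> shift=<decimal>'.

byte 0=0xA6: payload=0x26=38, contrib = 38<<0 = 38; acc -> 38, shift -> 7
byte 1=0x82: payload=0x02=2, contrib = 2<<7 = 256; acc -> 294, shift -> 14
byte 2=0x76: payload=0x76=118, contrib = 118<<14 = 1933312; acc -> 1933606, shift -> 21

Answer: acc=38 shift=7
acc=294 shift=14
acc=1933606 shift=21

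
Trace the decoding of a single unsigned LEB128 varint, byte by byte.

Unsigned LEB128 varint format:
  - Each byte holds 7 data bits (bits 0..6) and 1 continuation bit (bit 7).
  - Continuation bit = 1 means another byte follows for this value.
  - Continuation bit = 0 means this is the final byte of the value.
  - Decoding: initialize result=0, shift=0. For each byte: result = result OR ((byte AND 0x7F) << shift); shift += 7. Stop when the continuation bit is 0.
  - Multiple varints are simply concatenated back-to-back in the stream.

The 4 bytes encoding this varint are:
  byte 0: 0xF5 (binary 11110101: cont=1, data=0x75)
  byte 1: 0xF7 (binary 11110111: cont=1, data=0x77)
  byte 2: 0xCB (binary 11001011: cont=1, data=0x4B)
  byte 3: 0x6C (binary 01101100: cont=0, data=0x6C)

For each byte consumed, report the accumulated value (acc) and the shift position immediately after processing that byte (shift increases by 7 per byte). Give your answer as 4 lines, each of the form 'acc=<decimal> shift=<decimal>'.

Answer: acc=117 shift=7
acc=15349 shift=14
acc=1244149 shift=21
acc=227736565 shift=28

Derivation:
byte 0=0xF5: payload=0x75=117, contrib = 117<<0 = 117; acc -> 117, shift -> 7
byte 1=0xF7: payload=0x77=119, contrib = 119<<7 = 15232; acc -> 15349, shift -> 14
byte 2=0xCB: payload=0x4B=75, contrib = 75<<14 = 1228800; acc -> 1244149, shift -> 21
byte 3=0x6C: payload=0x6C=108, contrib = 108<<21 = 226492416; acc -> 227736565, shift -> 28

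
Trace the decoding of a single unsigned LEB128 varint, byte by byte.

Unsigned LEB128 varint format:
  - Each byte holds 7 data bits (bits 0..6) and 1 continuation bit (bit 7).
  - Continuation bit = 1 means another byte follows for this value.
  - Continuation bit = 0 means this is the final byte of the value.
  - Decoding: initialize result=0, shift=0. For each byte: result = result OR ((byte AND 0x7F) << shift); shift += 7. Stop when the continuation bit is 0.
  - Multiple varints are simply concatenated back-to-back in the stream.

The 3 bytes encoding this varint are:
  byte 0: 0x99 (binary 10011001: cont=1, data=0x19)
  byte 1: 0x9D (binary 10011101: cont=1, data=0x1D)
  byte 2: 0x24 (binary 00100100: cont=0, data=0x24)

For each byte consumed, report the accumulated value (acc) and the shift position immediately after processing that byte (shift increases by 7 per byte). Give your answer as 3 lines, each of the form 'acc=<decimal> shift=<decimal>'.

Answer: acc=25 shift=7
acc=3737 shift=14
acc=593561 shift=21

Derivation:
byte 0=0x99: payload=0x19=25, contrib = 25<<0 = 25; acc -> 25, shift -> 7
byte 1=0x9D: payload=0x1D=29, contrib = 29<<7 = 3712; acc -> 3737, shift -> 14
byte 2=0x24: payload=0x24=36, contrib = 36<<14 = 589824; acc -> 593561, shift -> 21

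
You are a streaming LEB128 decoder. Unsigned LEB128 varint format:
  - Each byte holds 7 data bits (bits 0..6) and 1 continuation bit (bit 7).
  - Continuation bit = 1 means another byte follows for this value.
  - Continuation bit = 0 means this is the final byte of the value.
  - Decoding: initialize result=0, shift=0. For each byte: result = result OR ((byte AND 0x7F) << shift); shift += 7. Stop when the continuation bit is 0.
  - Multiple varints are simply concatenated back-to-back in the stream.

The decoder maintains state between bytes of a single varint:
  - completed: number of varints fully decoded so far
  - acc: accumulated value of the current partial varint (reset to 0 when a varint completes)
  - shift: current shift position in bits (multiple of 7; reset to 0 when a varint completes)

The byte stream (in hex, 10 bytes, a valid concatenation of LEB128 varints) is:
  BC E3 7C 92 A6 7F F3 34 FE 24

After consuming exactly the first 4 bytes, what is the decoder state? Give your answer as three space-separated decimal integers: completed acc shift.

byte[0]=0xBC cont=1 payload=0x3C: acc |= 60<<0 -> completed=0 acc=60 shift=7
byte[1]=0xE3 cont=1 payload=0x63: acc |= 99<<7 -> completed=0 acc=12732 shift=14
byte[2]=0x7C cont=0 payload=0x7C: varint #1 complete (value=2044348); reset -> completed=1 acc=0 shift=0
byte[3]=0x92 cont=1 payload=0x12: acc |= 18<<0 -> completed=1 acc=18 shift=7

Answer: 1 18 7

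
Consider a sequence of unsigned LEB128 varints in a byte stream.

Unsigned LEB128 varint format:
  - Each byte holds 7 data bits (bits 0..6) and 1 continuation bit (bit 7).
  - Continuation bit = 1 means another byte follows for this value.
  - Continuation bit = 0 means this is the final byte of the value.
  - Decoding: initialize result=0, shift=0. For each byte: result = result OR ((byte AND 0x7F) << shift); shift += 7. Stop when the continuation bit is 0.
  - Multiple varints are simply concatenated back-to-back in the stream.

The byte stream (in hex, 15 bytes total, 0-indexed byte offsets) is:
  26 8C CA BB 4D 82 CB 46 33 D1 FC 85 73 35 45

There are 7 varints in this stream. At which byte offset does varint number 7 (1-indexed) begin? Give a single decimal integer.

Answer: 14

Derivation:
  byte[0]=0x26 cont=0 payload=0x26=38: acc |= 38<<0 -> acc=38 shift=7 [end]
Varint 1: bytes[0:1] = 26 -> value 38 (1 byte(s))
  byte[1]=0x8C cont=1 payload=0x0C=12: acc |= 12<<0 -> acc=12 shift=7
  byte[2]=0xCA cont=1 payload=0x4A=74: acc |= 74<<7 -> acc=9484 shift=14
  byte[3]=0xBB cont=1 payload=0x3B=59: acc |= 59<<14 -> acc=976140 shift=21
  byte[4]=0x4D cont=0 payload=0x4D=77: acc |= 77<<21 -> acc=162456844 shift=28 [end]
Varint 2: bytes[1:5] = 8C CA BB 4D -> value 162456844 (4 byte(s))
  byte[5]=0x82 cont=1 payload=0x02=2: acc |= 2<<0 -> acc=2 shift=7
  byte[6]=0xCB cont=1 payload=0x4B=75: acc |= 75<<7 -> acc=9602 shift=14
  byte[7]=0x46 cont=0 payload=0x46=70: acc |= 70<<14 -> acc=1156482 shift=21 [end]
Varint 3: bytes[5:8] = 82 CB 46 -> value 1156482 (3 byte(s))
  byte[8]=0x33 cont=0 payload=0x33=51: acc |= 51<<0 -> acc=51 shift=7 [end]
Varint 4: bytes[8:9] = 33 -> value 51 (1 byte(s))
  byte[9]=0xD1 cont=1 payload=0x51=81: acc |= 81<<0 -> acc=81 shift=7
  byte[10]=0xFC cont=1 payload=0x7C=124: acc |= 124<<7 -> acc=15953 shift=14
  byte[11]=0x85 cont=1 payload=0x05=5: acc |= 5<<14 -> acc=97873 shift=21
  byte[12]=0x73 cont=0 payload=0x73=115: acc |= 115<<21 -> acc=241270353 shift=28 [end]
Varint 5: bytes[9:13] = D1 FC 85 73 -> value 241270353 (4 byte(s))
  byte[13]=0x35 cont=0 payload=0x35=53: acc |= 53<<0 -> acc=53 shift=7 [end]
Varint 6: bytes[13:14] = 35 -> value 53 (1 byte(s))
  byte[14]=0x45 cont=0 payload=0x45=69: acc |= 69<<0 -> acc=69 shift=7 [end]
Varint 7: bytes[14:15] = 45 -> value 69 (1 byte(s))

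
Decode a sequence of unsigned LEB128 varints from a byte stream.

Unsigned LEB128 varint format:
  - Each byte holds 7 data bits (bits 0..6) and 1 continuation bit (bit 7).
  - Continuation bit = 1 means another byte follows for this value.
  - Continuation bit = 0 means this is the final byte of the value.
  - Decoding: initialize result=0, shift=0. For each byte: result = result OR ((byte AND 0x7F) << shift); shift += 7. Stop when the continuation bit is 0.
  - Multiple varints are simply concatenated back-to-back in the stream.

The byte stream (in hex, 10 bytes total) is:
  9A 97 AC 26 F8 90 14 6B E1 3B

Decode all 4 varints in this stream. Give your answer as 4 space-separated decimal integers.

  byte[0]=0x9A cont=1 payload=0x1A=26: acc |= 26<<0 -> acc=26 shift=7
  byte[1]=0x97 cont=1 payload=0x17=23: acc |= 23<<7 -> acc=2970 shift=14
  byte[2]=0xAC cont=1 payload=0x2C=44: acc |= 44<<14 -> acc=723866 shift=21
  byte[3]=0x26 cont=0 payload=0x26=38: acc |= 38<<21 -> acc=80415642 shift=28 [end]
Varint 1: bytes[0:4] = 9A 97 AC 26 -> value 80415642 (4 byte(s))
  byte[4]=0xF8 cont=1 payload=0x78=120: acc |= 120<<0 -> acc=120 shift=7
  byte[5]=0x90 cont=1 payload=0x10=16: acc |= 16<<7 -> acc=2168 shift=14
  byte[6]=0x14 cont=0 payload=0x14=20: acc |= 20<<14 -> acc=329848 shift=21 [end]
Varint 2: bytes[4:7] = F8 90 14 -> value 329848 (3 byte(s))
  byte[7]=0x6B cont=0 payload=0x6B=107: acc |= 107<<0 -> acc=107 shift=7 [end]
Varint 3: bytes[7:8] = 6B -> value 107 (1 byte(s))
  byte[8]=0xE1 cont=1 payload=0x61=97: acc |= 97<<0 -> acc=97 shift=7
  byte[9]=0x3B cont=0 payload=0x3B=59: acc |= 59<<7 -> acc=7649 shift=14 [end]
Varint 4: bytes[8:10] = E1 3B -> value 7649 (2 byte(s))

Answer: 80415642 329848 107 7649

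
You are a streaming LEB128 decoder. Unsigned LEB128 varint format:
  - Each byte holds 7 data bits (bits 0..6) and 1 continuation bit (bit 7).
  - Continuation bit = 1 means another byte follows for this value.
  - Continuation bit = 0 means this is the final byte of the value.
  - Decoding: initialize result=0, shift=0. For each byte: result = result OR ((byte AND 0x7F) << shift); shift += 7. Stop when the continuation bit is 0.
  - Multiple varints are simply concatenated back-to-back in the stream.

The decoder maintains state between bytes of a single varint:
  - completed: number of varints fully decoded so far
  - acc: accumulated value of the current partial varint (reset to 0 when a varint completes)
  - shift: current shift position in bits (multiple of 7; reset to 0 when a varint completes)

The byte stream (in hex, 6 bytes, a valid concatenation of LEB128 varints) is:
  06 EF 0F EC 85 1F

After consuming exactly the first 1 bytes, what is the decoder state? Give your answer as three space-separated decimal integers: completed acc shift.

byte[0]=0x06 cont=0 payload=0x06: varint #1 complete (value=6); reset -> completed=1 acc=0 shift=0

Answer: 1 0 0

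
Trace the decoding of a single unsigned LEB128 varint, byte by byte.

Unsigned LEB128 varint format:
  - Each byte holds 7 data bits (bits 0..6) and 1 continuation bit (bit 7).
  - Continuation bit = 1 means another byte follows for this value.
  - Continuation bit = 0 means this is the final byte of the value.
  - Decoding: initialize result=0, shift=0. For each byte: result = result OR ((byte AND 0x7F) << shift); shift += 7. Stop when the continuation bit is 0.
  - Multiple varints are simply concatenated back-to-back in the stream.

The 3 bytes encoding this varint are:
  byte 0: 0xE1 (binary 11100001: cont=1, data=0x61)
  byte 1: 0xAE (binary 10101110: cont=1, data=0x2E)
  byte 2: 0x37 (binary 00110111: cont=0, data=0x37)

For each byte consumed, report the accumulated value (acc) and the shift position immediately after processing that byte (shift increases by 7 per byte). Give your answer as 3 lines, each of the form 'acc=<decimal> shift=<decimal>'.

byte 0=0xE1: payload=0x61=97, contrib = 97<<0 = 97; acc -> 97, shift -> 7
byte 1=0xAE: payload=0x2E=46, contrib = 46<<7 = 5888; acc -> 5985, shift -> 14
byte 2=0x37: payload=0x37=55, contrib = 55<<14 = 901120; acc -> 907105, shift -> 21

Answer: acc=97 shift=7
acc=5985 shift=14
acc=907105 shift=21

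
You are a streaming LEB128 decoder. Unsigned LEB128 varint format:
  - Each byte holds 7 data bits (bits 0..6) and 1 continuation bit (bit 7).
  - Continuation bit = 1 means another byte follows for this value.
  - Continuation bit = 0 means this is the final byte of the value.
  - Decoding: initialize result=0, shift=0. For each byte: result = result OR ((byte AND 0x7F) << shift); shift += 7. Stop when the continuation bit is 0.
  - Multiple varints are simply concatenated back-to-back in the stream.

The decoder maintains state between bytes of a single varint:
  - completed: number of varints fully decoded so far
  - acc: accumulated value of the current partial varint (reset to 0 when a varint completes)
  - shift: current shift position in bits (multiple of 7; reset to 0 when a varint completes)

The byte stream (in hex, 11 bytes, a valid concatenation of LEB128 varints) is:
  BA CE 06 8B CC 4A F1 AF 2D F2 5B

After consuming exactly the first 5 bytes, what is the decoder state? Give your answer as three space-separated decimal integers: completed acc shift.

Answer: 1 9739 14

Derivation:
byte[0]=0xBA cont=1 payload=0x3A: acc |= 58<<0 -> completed=0 acc=58 shift=7
byte[1]=0xCE cont=1 payload=0x4E: acc |= 78<<7 -> completed=0 acc=10042 shift=14
byte[2]=0x06 cont=0 payload=0x06: varint #1 complete (value=108346); reset -> completed=1 acc=0 shift=0
byte[3]=0x8B cont=1 payload=0x0B: acc |= 11<<0 -> completed=1 acc=11 shift=7
byte[4]=0xCC cont=1 payload=0x4C: acc |= 76<<7 -> completed=1 acc=9739 shift=14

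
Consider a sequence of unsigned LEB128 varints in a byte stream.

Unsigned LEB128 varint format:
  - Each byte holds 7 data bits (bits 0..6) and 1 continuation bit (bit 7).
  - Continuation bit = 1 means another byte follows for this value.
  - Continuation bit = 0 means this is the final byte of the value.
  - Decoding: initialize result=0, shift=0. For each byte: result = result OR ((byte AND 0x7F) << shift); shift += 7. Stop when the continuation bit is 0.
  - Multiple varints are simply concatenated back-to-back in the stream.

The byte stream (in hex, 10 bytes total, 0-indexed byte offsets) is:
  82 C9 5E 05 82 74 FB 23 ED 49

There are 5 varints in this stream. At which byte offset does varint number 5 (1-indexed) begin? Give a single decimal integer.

Answer: 8

Derivation:
  byte[0]=0x82 cont=1 payload=0x02=2: acc |= 2<<0 -> acc=2 shift=7
  byte[1]=0xC9 cont=1 payload=0x49=73: acc |= 73<<7 -> acc=9346 shift=14
  byte[2]=0x5E cont=0 payload=0x5E=94: acc |= 94<<14 -> acc=1549442 shift=21 [end]
Varint 1: bytes[0:3] = 82 C9 5E -> value 1549442 (3 byte(s))
  byte[3]=0x05 cont=0 payload=0x05=5: acc |= 5<<0 -> acc=5 shift=7 [end]
Varint 2: bytes[3:4] = 05 -> value 5 (1 byte(s))
  byte[4]=0x82 cont=1 payload=0x02=2: acc |= 2<<0 -> acc=2 shift=7
  byte[5]=0x74 cont=0 payload=0x74=116: acc |= 116<<7 -> acc=14850 shift=14 [end]
Varint 3: bytes[4:6] = 82 74 -> value 14850 (2 byte(s))
  byte[6]=0xFB cont=1 payload=0x7B=123: acc |= 123<<0 -> acc=123 shift=7
  byte[7]=0x23 cont=0 payload=0x23=35: acc |= 35<<7 -> acc=4603 shift=14 [end]
Varint 4: bytes[6:8] = FB 23 -> value 4603 (2 byte(s))
  byte[8]=0xED cont=1 payload=0x6D=109: acc |= 109<<0 -> acc=109 shift=7
  byte[9]=0x49 cont=0 payload=0x49=73: acc |= 73<<7 -> acc=9453 shift=14 [end]
Varint 5: bytes[8:10] = ED 49 -> value 9453 (2 byte(s))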